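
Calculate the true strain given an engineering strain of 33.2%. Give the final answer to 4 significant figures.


epsilon_true = ln(1 + epsilon_eng)
epsilon_true = ln(1 + 0.332)
epsilon_true = 0.2867


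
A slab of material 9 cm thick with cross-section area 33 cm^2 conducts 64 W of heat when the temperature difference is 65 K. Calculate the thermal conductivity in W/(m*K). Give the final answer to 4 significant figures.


k = Q*L / (A*dT)
L = 0.09 m, A = 3.3e-03 m^2
k = 64 * 0.09 / (3.3e-03 * 65)
k = 26.85 W/(m*K)


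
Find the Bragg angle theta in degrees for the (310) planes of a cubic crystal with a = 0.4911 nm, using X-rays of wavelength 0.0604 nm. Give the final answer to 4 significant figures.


d = a / sqrt(h^2+k^2+l^2)
d = 0.4911 / sqrt(10) = 0.155299 nm
lambda = 2*d*sin(theta)  =>  sin(theta) = lambda / (2*d)
sin(theta) = 0.0604 / (2 * 0.155299) = 0.194463
theta = 11.21 deg


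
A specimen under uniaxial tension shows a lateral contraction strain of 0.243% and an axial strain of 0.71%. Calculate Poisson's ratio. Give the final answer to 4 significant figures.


nu = -epsilon_lat / epsilon_axial
Lateral strain is contraction (negative), so using magnitudes:
nu = 0.243 / 0.71
nu = 0.3423


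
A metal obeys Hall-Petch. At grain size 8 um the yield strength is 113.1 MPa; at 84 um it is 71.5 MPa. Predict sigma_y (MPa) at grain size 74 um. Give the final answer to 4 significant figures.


sigma_y = sigma0 + k / sqrt(d)
1/sqrt(d1) = 1/sqrt(8e-06) = 353.553;  1/sqrt(d2) = 109.109
k = (sigma1 - sigma2) / (1/sqrt(d1) - 1/sqrt(d2)) = (113.1 - 71.5) / (353.553 - 109.109) = 0.170182 MPa*m^0.5
sigma0 = sigma1 - k/sqrt(d1) = 113.1 - 0.170182*353.553 = 52.9316 MPa
sigma_y(d3) = 52.9316 + 0.170182 / sqrt(7.4e-05) = 72.71 MPa


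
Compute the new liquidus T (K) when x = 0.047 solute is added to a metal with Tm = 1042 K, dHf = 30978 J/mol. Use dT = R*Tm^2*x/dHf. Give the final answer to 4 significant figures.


dT = R*Tm^2*x / dHf
dT = 8.314 * 1042^2 * 0.047 / 30978
dT = 13.6959 K
T_new = 1042 - 13.6959 = 1028 K


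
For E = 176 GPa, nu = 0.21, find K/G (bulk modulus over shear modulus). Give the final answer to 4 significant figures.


G = E / (2*(1+nu))
G = 176 / (2*(1+0.21)) = 72.7273 GPa
K = E / (3*(1-2*nu))
K = 176 / (3*(1-2*0.21)) = 101.149 GPa
K/G = 101.149 / 72.7273 = 1.391


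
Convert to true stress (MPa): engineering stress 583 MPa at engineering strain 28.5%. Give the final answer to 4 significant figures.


sigma_true = sigma_eng * (1 + epsilon_eng)
sigma_true = 583 * (1 + 0.285)
sigma_true = 749.2 MPa


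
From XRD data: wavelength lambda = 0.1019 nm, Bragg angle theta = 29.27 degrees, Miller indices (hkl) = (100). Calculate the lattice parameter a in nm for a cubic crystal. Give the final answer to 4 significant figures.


d = lambda / (2*sin(theta))
d = 0.1019 / (2*sin(29.27 deg))
d = 0.104208 nm
a = d * sqrt(h^2+k^2+l^2) = 0.104208 * sqrt(1)
a = 0.1042 nm


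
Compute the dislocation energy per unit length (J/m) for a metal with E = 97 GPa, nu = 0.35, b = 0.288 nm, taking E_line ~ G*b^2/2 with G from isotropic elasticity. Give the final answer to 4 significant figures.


Step 1: G = E / (2*(1+nu))
G = 97 / (2*(1+0.35)) = 35.9259 GPa = 3.59259e+10 Pa
Step 2: E_line = G*b^2/2
b = 0.288 nm = 2.88e-10 m
E_line = 0.5 * 3.59259e+10 * (2.88e-10)^2 = 1.49e-09 J/m


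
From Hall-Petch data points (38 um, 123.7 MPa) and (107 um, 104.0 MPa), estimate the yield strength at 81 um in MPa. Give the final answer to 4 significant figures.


sigma_y = sigma0 + k / sqrt(d)
1/sqrt(d1) = 1/sqrt(3.8e-05) = 162.221;  1/sqrt(d2) = 96.6736
k = (sigma1 - sigma2) / (1/sqrt(d1) - 1/sqrt(d2)) = (123.7 - 104.0) / (162.221 - 96.6736) = 0.300544 MPa*m^0.5
sigma0 = sigma1 - k/sqrt(d1) = 123.7 - 0.300544*162.221 = 74.9453 MPa
sigma_y(d3) = 74.9453 + 0.300544 / sqrt(8.1e-05) = 108.3 MPa


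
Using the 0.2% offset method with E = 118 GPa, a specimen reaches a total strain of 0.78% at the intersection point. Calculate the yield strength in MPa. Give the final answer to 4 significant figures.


Offset strain = 0.002
Elastic strain at yield = total_strain - offset = 7.8e-03 - 0.002 = 5.8e-03
sigma_y = E * elastic_strain = 118000 * 5.8e-03
sigma_y = 684.4 MPa


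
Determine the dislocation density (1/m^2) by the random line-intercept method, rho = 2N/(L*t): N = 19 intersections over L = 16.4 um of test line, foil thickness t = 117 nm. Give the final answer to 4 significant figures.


rho = 2N / (L * t)
L = 16.4 um = 1.64e-05 m, t = 117 nm = 1.17e-07 m
rho = 2 * 19 / (1.64e-05 * 1.17e-07)
rho = 1.98e+13 1/m^2


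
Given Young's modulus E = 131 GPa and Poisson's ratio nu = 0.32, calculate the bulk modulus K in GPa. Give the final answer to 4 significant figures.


K = E / (3*(1-2*nu))
K = 131 / (3*(1-2*0.32))
K = 121.3 GPa


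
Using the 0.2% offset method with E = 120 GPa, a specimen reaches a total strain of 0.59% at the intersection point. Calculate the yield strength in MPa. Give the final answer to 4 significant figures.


Offset strain = 0.002
Elastic strain at yield = total_strain - offset = 5.9e-03 - 0.002 = 3.9e-03
sigma_y = E * elastic_strain = 120000 * 3.9e-03
sigma_y = 468 MPa


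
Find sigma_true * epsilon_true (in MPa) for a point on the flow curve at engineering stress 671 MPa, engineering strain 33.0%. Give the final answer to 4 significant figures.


sigma_true = sigma_eng * (1 + epsilon_eng)
sigma_true = 671 * (1 + 0.33) = 892.43 MPa
epsilon_true = ln(1 + epsilon_eng)
epsilon_true = ln(1 + 0.33) = 0.285179
sigma_true * epsilon_true = 892.43 * 0.285179 = 254.5 MPa


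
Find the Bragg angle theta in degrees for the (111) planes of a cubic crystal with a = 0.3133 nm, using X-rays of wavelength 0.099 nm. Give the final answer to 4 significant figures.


d = a / sqrt(h^2+k^2+l^2)
d = 0.3133 / sqrt(3) = 0.180884 nm
lambda = 2*d*sin(theta)  =>  sin(theta) = lambda / (2*d)
sin(theta) = 0.099 / (2 * 0.180884) = 0.273656
theta = 15.88 deg


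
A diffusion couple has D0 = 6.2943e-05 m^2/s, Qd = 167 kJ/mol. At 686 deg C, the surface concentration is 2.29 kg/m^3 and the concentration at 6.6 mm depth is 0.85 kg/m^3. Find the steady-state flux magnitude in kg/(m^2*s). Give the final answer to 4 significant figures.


Step 1: D = D0 * exp(-Qd/(R*T))
T = 686 + 273.15 = 959.15 K
D = 6.2943e-05 * exp(-167e3 / (8.314 * 959.15)) = 5.05726e-14 m^2/s
Step 2: J = D * (C1 - C2) / dx
J = 5.05726e-14 * (2.29 - 0.85) / 6.6e-03
J = 1.103e-11 kg/(m^2*s)


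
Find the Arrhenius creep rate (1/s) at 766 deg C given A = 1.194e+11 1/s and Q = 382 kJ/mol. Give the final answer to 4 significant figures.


rate = A * exp(-Q / (R*T))
T = 766 + 273.15 = 1039.15 K
rate = 1.194e+11 * exp(-382e3 / (8.314 * 1039.15))
rate = 7.489e-09 1/s


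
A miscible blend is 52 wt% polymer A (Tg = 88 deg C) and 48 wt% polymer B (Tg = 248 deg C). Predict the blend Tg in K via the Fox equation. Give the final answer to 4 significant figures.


1/Tg = w1/Tg1 + w2/Tg2 (in Kelvin)
Tg1 = 361.15 K, Tg2 = 521.15 K
1/Tg = 0.52/361.15 + 0.48/521.15
Tg = 423.6 K


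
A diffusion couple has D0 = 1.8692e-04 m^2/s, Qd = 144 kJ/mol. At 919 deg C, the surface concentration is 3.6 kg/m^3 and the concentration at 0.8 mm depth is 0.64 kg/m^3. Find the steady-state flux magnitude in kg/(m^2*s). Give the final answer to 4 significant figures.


Step 1: D = D0 * exp(-Qd/(R*T))
T = 919 + 273.15 = 1192.15 K
D = 1.8692e-04 * exp(-144e3 / (8.314 * 1192.15)) = 9.16214e-11 m^2/s
Step 2: J = D * (C1 - C2) / dx
J = 9.16214e-11 * (3.6 - 0.64) / 8e-04
J = 3.39e-07 kg/(m^2*s)


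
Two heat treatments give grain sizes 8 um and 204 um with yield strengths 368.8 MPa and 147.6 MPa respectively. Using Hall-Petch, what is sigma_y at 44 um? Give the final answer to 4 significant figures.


sigma_y = sigma0 + k / sqrt(d)
1/sqrt(d1) = 1/sqrt(8e-06) = 353.553;  1/sqrt(d2) = 70.014
k = (sigma1 - sigma2) / (1/sqrt(d1) - 1/sqrt(d2)) = (368.8 - 147.6) / (353.553 - 70.014) = 0.780139 MPa*m^0.5
sigma0 = sigma1 - k/sqrt(d1) = 368.8 - 0.780139*353.553 = 92.9794 MPa
sigma_y(d3) = 92.9794 + 0.780139 / sqrt(4.4e-05) = 210.6 MPa


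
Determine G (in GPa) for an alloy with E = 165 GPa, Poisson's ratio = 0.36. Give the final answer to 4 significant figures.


G = E / (2*(1+nu))
G = 165 / (2*(1+0.36))
G = 60.66 GPa


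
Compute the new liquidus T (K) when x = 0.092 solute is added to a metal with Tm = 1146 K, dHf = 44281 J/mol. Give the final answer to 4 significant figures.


dT = R*Tm^2*x / dHf
dT = 8.314 * 1146^2 * 0.092 / 44281
dT = 22.6856 K
T_new = 1146 - 22.6856 = 1123 K


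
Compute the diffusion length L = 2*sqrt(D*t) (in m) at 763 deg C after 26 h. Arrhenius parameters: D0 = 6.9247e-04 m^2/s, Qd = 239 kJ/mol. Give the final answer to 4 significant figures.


Step 1: D = D0 * exp(-Qd/(R*T))
T = 1036.15 K
D = 6.9247e-04 * exp(-239e3 / (8.314 * 1036.15)) = 6.18644e-16 m^2/s
Step 2: L = 2*sqrt(D*t)
t = 26 h = 93600 s
L = 2*sqrt(6.18644e-16 * 93600) = 1.522e-05 m


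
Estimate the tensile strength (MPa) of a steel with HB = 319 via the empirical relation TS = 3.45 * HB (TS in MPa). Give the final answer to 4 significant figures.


TS (MPa) = 3.45 * HB
TS = 3.45 * 319
TS = 1101 MPa


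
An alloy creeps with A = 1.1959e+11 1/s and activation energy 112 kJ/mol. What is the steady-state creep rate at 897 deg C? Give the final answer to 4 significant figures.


rate = A * exp(-Q / (R*T))
T = 897 + 273.15 = 1170.15 K
rate = 1.1959e+11 * exp(-112e3 / (8.314 * 1170.15))
rate = 1.197e+06 1/s


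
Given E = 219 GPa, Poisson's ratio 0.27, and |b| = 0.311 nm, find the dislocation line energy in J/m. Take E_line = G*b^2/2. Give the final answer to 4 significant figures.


Step 1: G = E / (2*(1+nu))
G = 219 / (2*(1+0.27)) = 86.2205 GPa = 8.62205e+10 Pa
Step 2: E_line = G*b^2/2
b = 0.311 nm = 3.11e-10 m
E_line = 0.5 * 8.62205e+10 * (3.11e-10)^2 = 4.17e-09 J/m


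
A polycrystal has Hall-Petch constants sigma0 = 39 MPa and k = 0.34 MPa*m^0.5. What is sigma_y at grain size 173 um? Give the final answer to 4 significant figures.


sigma_y = sigma0 + k / sqrt(d)
d = 173 um = 1.73e-04 m
sigma_y = 39 + 0.34 / sqrt(1.73e-04)
sigma_y = 64.85 MPa


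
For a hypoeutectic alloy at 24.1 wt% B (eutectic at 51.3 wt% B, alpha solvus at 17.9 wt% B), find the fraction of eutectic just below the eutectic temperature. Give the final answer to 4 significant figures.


f_primary = (C_e - C0) / (C_e - C_alpha_max)
f_primary = (51.3 - 24.1) / (51.3 - 17.9)
f_primary = 0.814371
f_eutectic = 1 - 0.814371 = 0.1856


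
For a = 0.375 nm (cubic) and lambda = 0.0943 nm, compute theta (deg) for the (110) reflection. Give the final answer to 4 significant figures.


d = a / sqrt(h^2+k^2+l^2)
d = 0.375 / sqrt(2) = 0.265165 nm
lambda = 2*d*sin(theta)  =>  sin(theta) = lambda / (2*d)
sin(theta) = 0.0943 / (2 * 0.265165) = 0.177814
theta = 10.24 deg


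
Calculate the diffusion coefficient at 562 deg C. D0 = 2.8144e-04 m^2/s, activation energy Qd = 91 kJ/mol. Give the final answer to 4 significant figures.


D = D0 * exp(-Qd / (R*T))
T = 835.15 K
D = 2.8144e-04 * exp(-91e3 / (8.314 * 835.15))
D = 5.722e-10 m^2/s


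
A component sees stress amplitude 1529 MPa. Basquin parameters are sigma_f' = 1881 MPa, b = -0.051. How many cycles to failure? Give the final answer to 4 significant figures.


sigma_a = sigma_f' * (2*Nf)^b
2*Nf = (sigma_a / sigma_f')^(1/b)
2*Nf = (1529 / 1881)^(1/-0.051)
2*Nf = 58.1218
Nf = 29.06 cycles


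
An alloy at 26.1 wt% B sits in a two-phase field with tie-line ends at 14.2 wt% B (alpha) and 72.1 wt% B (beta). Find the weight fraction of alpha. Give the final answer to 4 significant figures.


f_alpha = (C_beta - C0) / (C_beta - C_alpha)
f_alpha = (72.1 - 26.1) / (72.1 - 14.2)
f_alpha = 0.7945


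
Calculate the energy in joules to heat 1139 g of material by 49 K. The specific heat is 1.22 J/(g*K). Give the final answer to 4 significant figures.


Q = m * cp * dT
Q = 1139 * 1.22 * 49
Q = 68090 J


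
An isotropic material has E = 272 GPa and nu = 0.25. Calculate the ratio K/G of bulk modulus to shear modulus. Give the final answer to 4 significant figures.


G = E / (2*(1+nu))
G = 272 / (2*(1+0.25)) = 108.8 GPa
K = E / (3*(1-2*nu))
K = 272 / (3*(1-2*0.25)) = 181.333 GPa
K/G = 181.333 / 108.8 = 1.667


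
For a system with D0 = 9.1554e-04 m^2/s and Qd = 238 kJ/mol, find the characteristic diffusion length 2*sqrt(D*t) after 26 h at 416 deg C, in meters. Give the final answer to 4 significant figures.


Step 1: D = D0 * exp(-Qd/(R*T))
T = 689.15 K
D = 9.1554e-04 * exp(-238e3 / (8.314 * 689.15)) = 8.34906e-22 m^2/s
Step 2: L = 2*sqrt(D*t)
t = 26 h = 93600 s
L = 2*sqrt(8.34906e-22 * 93600) = 1.768e-08 m


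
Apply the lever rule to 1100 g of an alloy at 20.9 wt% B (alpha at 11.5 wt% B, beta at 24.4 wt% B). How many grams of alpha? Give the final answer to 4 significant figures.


f_alpha = (C_beta - C0) / (C_beta - C_alpha)
f_alpha = (24.4 - 20.9) / (24.4 - 11.5) = 0.271318
m_alpha = f_alpha * m_total = 0.271318 * 1100 = 298.4 g


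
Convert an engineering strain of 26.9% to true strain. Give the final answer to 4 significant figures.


epsilon_true = ln(1 + epsilon_eng)
epsilon_true = ln(1 + 0.269)
epsilon_true = 0.2382


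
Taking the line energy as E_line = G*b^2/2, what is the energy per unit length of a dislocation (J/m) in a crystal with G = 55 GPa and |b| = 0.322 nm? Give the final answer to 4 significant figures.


E = G*b^2/2
b = 0.322 nm = 3.22e-10 m
G = 55 GPa = 5.5e+10 Pa
E = 0.5 * 5.5e+10 * (3.22e-10)^2
E = 2.851e-09 J/m


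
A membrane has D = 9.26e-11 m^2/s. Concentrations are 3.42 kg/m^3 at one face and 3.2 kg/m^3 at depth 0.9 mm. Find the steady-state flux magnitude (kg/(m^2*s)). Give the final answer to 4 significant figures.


J = -D * (dC/dx) = D * (C1 - C2) / dx
J = 9.26e-11 * (3.42 - 3.2) / 9e-04
J = 2.264e-08 kg/(m^2*s)


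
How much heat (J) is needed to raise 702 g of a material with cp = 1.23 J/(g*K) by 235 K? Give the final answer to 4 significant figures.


Q = m * cp * dT
Q = 702 * 1.23 * 235
Q = 202900 J


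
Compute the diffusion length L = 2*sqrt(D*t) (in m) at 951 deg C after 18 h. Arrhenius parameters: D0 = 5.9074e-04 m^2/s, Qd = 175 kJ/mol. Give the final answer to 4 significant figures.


Step 1: D = D0 * exp(-Qd/(R*T))
T = 1224.15 K
D = 5.9074e-04 * exp(-175e3 / (8.314 * 1224.15)) = 2.01305e-11 m^2/s
Step 2: L = 2*sqrt(D*t)
t = 18 h = 64800 s
L = 2*sqrt(2.01305e-11 * 64800) = 2.284e-03 m


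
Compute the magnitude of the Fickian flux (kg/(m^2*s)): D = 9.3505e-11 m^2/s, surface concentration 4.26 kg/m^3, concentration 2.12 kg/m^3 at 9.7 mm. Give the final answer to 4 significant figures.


J = -D * (dC/dx) = D * (C1 - C2) / dx
J = 9.3505e-11 * (4.26 - 2.12) / 9.7e-03
J = 2.063e-08 kg/(m^2*s)


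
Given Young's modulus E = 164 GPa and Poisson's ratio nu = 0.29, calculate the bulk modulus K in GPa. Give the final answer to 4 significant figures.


K = E / (3*(1-2*nu))
K = 164 / (3*(1-2*0.29))
K = 130.2 GPa


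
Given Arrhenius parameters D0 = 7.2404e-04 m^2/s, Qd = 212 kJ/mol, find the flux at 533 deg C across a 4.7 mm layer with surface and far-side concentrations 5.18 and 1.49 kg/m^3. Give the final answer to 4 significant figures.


Step 1: D = D0 * exp(-Qd/(R*T))
T = 533 + 273.15 = 806.15 K
D = 7.2404e-04 * exp(-212e3 / (8.314 * 806.15)) = 1.32644e-17 m^2/s
Step 2: J = D * (C1 - C2) / dx
J = 1.32644e-17 * (5.18 - 1.49) / 4.7e-03
J = 1.041e-14 kg/(m^2*s)


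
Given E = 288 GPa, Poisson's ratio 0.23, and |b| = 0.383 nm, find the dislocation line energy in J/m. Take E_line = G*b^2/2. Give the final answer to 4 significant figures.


Step 1: G = E / (2*(1+nu))
G = 288 / (2*(1+0.23)) = 117.073 GPa = 1.17073e+11 Pa
Step 2: E_line = G*b^2/2
b = 0.383 nm = 3.83e-10 m
E_line = 0.5 * 1.17073e+11 * (3.83e-10)^2 = 8.587e-09 J/m


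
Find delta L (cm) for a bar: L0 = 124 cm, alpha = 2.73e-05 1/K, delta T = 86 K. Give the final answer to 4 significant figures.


dL = L0 * alpha * dT
dL = 124 * 2.73e-05 * 86
dL = 0.2911 cm


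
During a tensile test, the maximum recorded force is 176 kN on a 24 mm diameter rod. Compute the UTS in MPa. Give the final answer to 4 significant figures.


A0 = pi*(d/2)^2 = pi*(24/2)^2 = 452.389 mm^2
UTS = F_max / A0 = 176*1000 / 452.389
UTS = 389 MPa


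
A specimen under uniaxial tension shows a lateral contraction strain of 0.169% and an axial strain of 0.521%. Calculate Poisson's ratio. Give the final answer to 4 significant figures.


nu = -epsilon_lat / epsilon_axial
Lateral strain is contraction (negative), so using magnitudes:
nu = 0.169 / 0.521
nu = 0.3244


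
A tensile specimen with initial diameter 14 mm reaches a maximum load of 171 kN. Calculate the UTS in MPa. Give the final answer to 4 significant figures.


A0 = pi*(d/2)^2 = pi*(14/2)^2 = 153.938 mm^2
UTS = F_max / A0 = 171*1000 / 153.938
UTS = 1111 MPa


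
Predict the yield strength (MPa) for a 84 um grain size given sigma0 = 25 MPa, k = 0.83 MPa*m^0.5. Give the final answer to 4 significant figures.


sigma_y = sigma0 + k / sqrt(d)
d = 84 um = 8.4e-05 m
sigma_y = 25 + 0.83 / sqrt(8.4e-05)
sigma_y = 115.6 MPa


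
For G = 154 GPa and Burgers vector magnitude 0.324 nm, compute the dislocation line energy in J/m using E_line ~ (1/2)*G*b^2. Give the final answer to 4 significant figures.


E = G*b^2/2
b = 0.324 nm = 3.24e-10 m
G = 154 GPa = 1.54e+11 Pa
E = 0.5 * 1.54e+11 * (3.24e-10)^2
E = 8.083e-09 J/m


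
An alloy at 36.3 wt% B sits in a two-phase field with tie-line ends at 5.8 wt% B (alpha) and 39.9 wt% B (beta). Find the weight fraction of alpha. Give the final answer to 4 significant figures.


f_alpha = (C_beta - C0) / (C_beta - C_alpha)
f_alpha = (39.9 - 36.3) / (39.9 - 5.8)
f_alpha = 0.1056


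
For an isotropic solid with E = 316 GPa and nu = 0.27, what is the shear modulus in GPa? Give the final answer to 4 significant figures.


G = E / (2*(1+nu))
G = 316 / (2*(1+0.27))
G = 124.4 GPa


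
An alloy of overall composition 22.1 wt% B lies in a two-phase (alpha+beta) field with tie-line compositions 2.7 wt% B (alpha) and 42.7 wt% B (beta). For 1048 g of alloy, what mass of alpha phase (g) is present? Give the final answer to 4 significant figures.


f_alpha = (C_beta - C0) / (C_beta - C_alpha)
f_alpha = (42.7 - 22.1) / (42.7 - 2.7) = 0.515
m_alpha = f_alpha * m_total = 0.515 * 1048 = 539.7 g


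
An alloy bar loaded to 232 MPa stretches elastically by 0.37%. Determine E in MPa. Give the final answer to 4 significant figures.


E = sigma / epsilon
epsilon = 0.37% = 3.7e-03
E = 232 / 3.7e-03
E = 62700 MPa


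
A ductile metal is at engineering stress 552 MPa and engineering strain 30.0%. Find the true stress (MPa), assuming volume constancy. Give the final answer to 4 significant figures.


sigma_true = sigma_eng * (1 + epsilon_eng)
sigma_true = 552 * (1 + 0.3)
sigma_true = 717.6 MPa


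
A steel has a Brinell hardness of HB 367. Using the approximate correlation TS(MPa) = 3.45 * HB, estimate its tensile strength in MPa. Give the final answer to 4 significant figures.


TS (MPa) = 3.45 * HB
TS = 3.45 * 367
TS = 1266 MPa


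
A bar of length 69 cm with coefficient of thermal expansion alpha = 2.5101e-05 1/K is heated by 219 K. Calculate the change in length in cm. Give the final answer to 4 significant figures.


dL = L0 * alpha * dT
dL = 69 * 2.5101e-05 * 219
dL = 0.3793 cm


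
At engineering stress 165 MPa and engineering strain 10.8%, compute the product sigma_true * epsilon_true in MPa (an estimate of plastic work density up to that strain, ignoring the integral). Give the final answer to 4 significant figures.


sigma_true = sigma_eng * (1 + epsilon_eng)
sigma_true = 165 * (1 + 0.108) = 182.82 MPa
epsilon_true = ln(1 + epsilon_eng)
epsilon_true = ln(1 + 0.108) = 0.102557
sigma_true * epsilon_true = 182.82 * 0.102557 = 18.75 MPa


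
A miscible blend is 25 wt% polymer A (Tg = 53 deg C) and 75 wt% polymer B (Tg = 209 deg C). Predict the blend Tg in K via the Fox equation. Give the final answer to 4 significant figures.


1/Tg = w1/Tg1 + w2/Tg2 (in Kelvin)
Tg1 = 326.15 K, Tg2 = 482.15 K
1/Tg = 0.25/326.15 + 0.75/482.15
Tg = 430.7 K


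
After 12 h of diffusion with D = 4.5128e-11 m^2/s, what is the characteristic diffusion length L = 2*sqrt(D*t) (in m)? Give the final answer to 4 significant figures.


t = 12 hr = 43200 s
Diffusion length = 2*sqrt(D*t)
= 2*sqrt(4.5128e-11 * 43200)
= 2.793e-03 m


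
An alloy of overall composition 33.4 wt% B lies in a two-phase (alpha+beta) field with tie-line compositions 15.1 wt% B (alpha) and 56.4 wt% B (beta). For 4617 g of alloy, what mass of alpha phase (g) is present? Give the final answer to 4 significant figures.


f_alpha = (C_beta - C0) / (C_beta - C_alpha)
f_alpha = (56.4 - 33.4) / (56.4 - 15.1) = 0.556901
m_alpha = f_alpha * m_total = 0.556901 * 4617 = 2571 g


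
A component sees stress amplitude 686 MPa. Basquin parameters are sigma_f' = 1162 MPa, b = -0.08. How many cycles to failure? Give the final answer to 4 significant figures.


sigma_a = sigma_f' * (2*Nf)^b
2*Nf = (sigma_a / sigma_f')^(1/b)
2*Nf = (686 / 1162)^(1/-0.08)
2*Nf = 726.148
Nf = 363.1 cycles


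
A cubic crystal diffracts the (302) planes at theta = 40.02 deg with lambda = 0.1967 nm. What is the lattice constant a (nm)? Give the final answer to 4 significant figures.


d = lambda / (2*sin(theta))
d = 0.1967 / (2*sin(40.02 deg))
d = 0.152942 nm
a = d * sqrt(h^2+k^2+l^2) = 0.152942 * sqrt(13)
a = 0.5514 nm


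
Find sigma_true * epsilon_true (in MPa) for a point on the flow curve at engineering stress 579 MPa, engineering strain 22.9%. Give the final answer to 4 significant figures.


sigma_true = sigma_eng * (1 + epsilon_eng)
sigma_true = 579 * (1 + 0.229) = 711.591 MPa
epsilon_true = ln(1 + epsilon_eng)
epsilon_true = ln(1 + 0.229) = 0.206201
sigma_true * epsilon_true = 711.591 * 0.206201 = 146.7 MPa


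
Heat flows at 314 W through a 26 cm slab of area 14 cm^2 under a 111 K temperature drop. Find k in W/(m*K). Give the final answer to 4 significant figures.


k = Q*L / (A*dT)
L = 0.26 m, A = 1.4e-03 m^2
k = 314 * 0.26 / (1.4e-03 * 111)
k = 525.4 W/(m*K)


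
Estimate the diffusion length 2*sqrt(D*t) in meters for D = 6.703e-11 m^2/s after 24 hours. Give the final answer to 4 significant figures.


t = 24 hr = 86400 s
Diffusion length = 2*sqrt(D*t)
= 2*sqrt(6.703e-11 * 86400)
= 4.813e-03 m


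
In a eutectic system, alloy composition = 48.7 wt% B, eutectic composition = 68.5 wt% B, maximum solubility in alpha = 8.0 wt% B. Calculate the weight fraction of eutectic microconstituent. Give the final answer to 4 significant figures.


f_primary = (C_e - C0) / (C_e - C_alpha_max)
f_primary = (68.5 - 48.7) / (68.5 - 8.0)
f_primary = 0.327273
f_eutectic = 1 - 0.327273 = 0.6727


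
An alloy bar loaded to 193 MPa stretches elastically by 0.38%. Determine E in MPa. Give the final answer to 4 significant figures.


E = sigma / epsilon
epsilon = 0.38% = 3.8e-03
E = 193 / 3.8e-03
E = 50790 MPa


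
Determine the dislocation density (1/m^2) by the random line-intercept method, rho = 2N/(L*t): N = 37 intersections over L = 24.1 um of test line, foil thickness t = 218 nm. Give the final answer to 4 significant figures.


rho = 2N / (L * t)
L = 24.1 um = 2.41e-05 m, t = 218 nm = 2.18e-07 m
rho = 2 * 37 / (2.41e-05 * 2.18e-07)
rho = 1.409e+13 1/m^2


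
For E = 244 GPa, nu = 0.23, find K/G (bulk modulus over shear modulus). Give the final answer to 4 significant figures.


G = E / (2*(1+nu))
G = 244 / (2*(1+0.23)) = 99.187 GPa
K = E / (3*(1-2*nu))
K = 244 / (3*(1-2*0.23)) = 150.617 GPa
K/G = 150.617 / 99.187 = 1.519


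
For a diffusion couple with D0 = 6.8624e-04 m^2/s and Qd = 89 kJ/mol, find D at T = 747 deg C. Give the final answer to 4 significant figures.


D = D0 * exp(-Qd / (R*T))
T = 1020.15 K
D = 6.8624e-04 * exp(-89e3 / (8.314 * 1020.15))
D = 1.902e-08 m^2/s


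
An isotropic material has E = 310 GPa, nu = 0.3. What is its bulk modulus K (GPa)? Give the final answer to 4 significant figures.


K = E / (3*(1-2*nu))
K = 310 / (3*(1-2*0.3))
K = 258.3 GPa


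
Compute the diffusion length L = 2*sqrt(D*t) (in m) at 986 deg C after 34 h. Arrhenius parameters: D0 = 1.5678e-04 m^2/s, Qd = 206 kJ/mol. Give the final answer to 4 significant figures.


Step 1: D = D0 * exp(-Qd/(R*T))
T = 1259.15 K
D = 1.5678e-04 * exp(-206e3 / (8.314 * 1259.15)) = 4.45931e-13 m^2/s
Step 2: L = 2*sqrt(D*t)
t = 34 h = 122400 s
L = 2*sqrt(4.45931e-13 * 122400) = 4.673e-04 m


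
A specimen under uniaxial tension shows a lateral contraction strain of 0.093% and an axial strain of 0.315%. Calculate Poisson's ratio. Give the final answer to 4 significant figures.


nu = -epsilon_lat / epsilon_axial
Lateral strain is contraction (negative), so using magnitudes:
nu = 0.093 / 0.315
nu = 0.2952


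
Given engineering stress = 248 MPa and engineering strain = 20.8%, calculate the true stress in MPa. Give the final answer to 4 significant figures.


sigma_true = sigma_eng * (1 + epsilon_eng)
sigma_true = 248 * (1 + 0.208)
sigma_true = 299.6 MPa


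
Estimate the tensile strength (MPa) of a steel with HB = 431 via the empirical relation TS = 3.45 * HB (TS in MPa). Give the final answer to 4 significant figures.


TS (MPa) = 3.45 * HB
TS = 3.45 * 431
TS = 1487 MPa


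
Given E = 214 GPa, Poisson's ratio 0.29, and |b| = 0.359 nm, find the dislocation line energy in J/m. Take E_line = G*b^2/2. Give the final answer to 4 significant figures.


Step 1: G = E / (2*(1+nu))
G = 214 / (2*(1+0.29)) = 82.9457 GPa = 8.29457e+10 Pa
Step 2: E_line = G*b^2/2
b = 0.359 nm = 3.59e-10 m
E_line = 0.5 * 8.29457e+10 * (3.59e-10)^2 = 5.345e-09 J/m


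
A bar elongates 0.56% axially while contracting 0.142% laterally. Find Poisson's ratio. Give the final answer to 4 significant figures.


nu = -epsilon_lat / epsilon_axial
Lateral strain is contraction (negative), so using magnitudes:
nu = 0.142 / 0.56
nu = 0.2536


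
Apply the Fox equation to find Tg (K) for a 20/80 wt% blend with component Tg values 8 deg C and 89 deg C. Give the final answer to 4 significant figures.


1/Tg = w1/Tg1 + w2/Tg2 (in Kelvin)
Tg1 = 281.15 K, Tg2 = 362.15 K
1/Tg = 0.2/281.15 + 0.8/362.15
Tg = 342.4 K


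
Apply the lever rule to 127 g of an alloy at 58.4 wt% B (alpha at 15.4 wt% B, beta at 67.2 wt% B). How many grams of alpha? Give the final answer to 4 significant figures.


f_alpha = (C_beta - C0) / (C_beta - C_alpha)
f_alpha = (67.2 - 58.4) / (67.2 - 15.4) = 0.169884
m_alpha = f_alpha * m_total = 0.169884 * 127 = 21.58 g


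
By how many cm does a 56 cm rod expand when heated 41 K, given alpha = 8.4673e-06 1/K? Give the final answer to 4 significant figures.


dL = L0 * alpha * dT
dL = 56 * 8.4673e-06 * 41
dL = 0.01944 cm


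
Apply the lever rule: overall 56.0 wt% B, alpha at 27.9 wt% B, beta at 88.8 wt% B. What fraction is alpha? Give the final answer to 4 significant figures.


f_alpha = (C_beta - C0) / (C_beta - C_alpha)
f_alpha = (88.8 - 56.0) / (88.8 - 27.9)
f_alpha = 0.5386


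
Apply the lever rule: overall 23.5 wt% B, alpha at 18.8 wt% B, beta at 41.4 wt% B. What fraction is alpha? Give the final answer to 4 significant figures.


f_alpha = (C_beta - C0) / (C_beta - C_alpha)
f_alpha = (41.4 - 23.5) / (41.4 - 18.8)
f_alpha = 0.792


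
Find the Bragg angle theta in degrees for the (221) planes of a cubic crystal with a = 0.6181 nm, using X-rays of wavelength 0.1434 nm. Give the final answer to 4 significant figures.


d = a / sqrt(h^2+k^2+l^2)
d = 0.6181 / sqrt(9) = 0.206033 nm
lambda = 2*d*sin(theta)  =>  sin(theta) = lambda / (2*d)
sin(theta) = 0.1434 / (2 * 0.206033) = 0.348002
theta = 20.37 deg


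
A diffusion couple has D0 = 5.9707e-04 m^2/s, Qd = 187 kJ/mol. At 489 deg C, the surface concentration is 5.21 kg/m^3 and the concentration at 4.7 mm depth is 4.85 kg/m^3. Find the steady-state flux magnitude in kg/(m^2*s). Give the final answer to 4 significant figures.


Step 1: D = D0 * exp(-Qd/(R*T))
T = 489 + 273.15 = 762.15 K
D = 5.9707e-04 * exp(-187e3 / (8.314 * 762.15)) = 9.10643e-17 m^2/s
Step 2: J = D * (C1 - C2) / dx
J = 9.10643e-17 * (5.21 - 4.85) / 4.7e-03
J = 6.975e-15 kg/(m^2*s)


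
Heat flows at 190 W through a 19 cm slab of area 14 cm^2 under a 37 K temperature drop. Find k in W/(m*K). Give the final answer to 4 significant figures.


k = Q*L / (A*dT)
L = 0.19 m, A = 1.4e-03 m^2
k = 190 * 0.19 / (1.4e-03 * 37)
k = 696.9 W/(m*K)


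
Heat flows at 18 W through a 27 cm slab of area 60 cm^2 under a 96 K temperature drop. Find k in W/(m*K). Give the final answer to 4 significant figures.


k = Q*L / (A*dT)
L = 0.27 m, A = 6e-03 m^2
k = 18 * 0.27 / (6e-03 * 96)
k = 8.438 W/(m*K)


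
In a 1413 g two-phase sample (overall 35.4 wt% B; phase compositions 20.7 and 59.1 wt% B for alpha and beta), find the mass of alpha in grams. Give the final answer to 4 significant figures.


f_alpha = (C_beta - C0) / (C_beta - C_alpha)
f_alpha = (59.1 - 35.4) / (59.1 - 20.7) = 0.617188
m_alpha = f_alpha * m_total = 0.617188 * 1413 = 872.1 g


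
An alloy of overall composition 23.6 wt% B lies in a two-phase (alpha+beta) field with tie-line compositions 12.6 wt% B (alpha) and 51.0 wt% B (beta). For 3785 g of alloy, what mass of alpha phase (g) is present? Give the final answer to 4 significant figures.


f_alpha = (C_beta - C0) / (C_beta - C_alpha)
f_alpha = (51.0 - 23.6) / (51.0 - 12.6) = 0.713542
m_alpha = f_alpha * m_total = 0.713542 * 3785 = 2701 g


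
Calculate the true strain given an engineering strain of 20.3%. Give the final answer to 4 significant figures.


epsilon_true = ln(1 + epsilon_eng)
epsilon_true = ln(1 + 0.203)
epsilon_true = 0.1848


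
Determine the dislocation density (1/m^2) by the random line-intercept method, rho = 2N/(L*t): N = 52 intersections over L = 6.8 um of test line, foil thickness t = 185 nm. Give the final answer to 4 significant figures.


rho = 2N / (L * t)
L = 6.8 um = 6.8e-06 m, t = 185 nm = 1.85e-07 m
rho = 2 * 52 / (6.8e-06 * 1.85e-07)
rho = 8.267e+13 1/m^2


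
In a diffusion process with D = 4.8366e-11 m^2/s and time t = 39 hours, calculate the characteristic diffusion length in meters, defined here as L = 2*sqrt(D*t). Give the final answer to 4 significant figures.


t = 39 hr = 140400 s
Diffusion length = 2*sqrt(D*t)
= 2*sqrt(4.8366e-11 * 140400)
= 5.212e-03 m


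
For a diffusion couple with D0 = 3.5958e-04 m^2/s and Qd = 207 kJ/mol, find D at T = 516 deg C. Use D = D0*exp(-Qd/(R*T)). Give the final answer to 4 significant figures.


D = D0 * exp(-Qd / (R*T))
T = 789.15 K
D = 3.5958e-04 * exp(-207e3 / (8.314 * 789.15))
D = 7.141e-18 m^2/s


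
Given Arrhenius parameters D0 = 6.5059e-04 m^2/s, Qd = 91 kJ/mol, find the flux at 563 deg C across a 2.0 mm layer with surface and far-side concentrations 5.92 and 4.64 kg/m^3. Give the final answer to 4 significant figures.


Step 1: D = D0 * exp(-Qd/(R*T))
T = 563 + 273.15 = 836.15 K
D = 6.5059e-04 * exp(-91e3 / (8.314 * 836.15)) = 1.34367e-09 m^2/s
Step 2: J = D * (C1 - C2) / dx
J = 1.34367e-09 * (5.92 - 4.64) / 2e-03
J = 8.6e-07 kg/(m^2*s)


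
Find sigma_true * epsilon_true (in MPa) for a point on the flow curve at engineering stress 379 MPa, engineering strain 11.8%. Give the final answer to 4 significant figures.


sigma_true = sigma_eng * (1 + epsilon_eng)
sigma_true = 379 * (1 + 0.118) = 423.722 MPa
epsilon_true = ln(1 + epsilon_eng)
epsilon_true = ln(1 + 0.118) = 0.111541
sigma_true * epsilon_true = 423.722 * 0.111541 = 47.26 MPa


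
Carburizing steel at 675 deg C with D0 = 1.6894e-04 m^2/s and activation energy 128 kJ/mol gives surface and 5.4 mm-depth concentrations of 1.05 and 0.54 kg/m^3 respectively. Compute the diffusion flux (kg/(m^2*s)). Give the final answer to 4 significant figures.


Step 1: D = D0 * exp(-Qd/(R*T))
T = 675 + 273.15 = 948.15 K
D = 1.6894e-04 * exp(-128e3 / (8.314 * 948.15)) = 1.49905e-11 m^2/s
Step 2: J = D * (C1 - C2) / dx
J = 1.49905e-11 * (1.05 - 0.54) / 5.4e-03
J = 1.416e-09 kg/(m^2*s)


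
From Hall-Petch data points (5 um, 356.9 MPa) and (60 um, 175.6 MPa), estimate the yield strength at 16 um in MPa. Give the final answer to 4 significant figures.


sigma_y = sigma0 + k / sqrt(d)
1/sqrt(d1) = 1/sqrt(5e-06) = 447.214;  1/sqrt(d2) = 129.099
k = (sigma1 - sigma2) / (1/sqrt(d1) - 1/sqrt(d2)) = (356.9 - 175.6) / (447.214 - 129.099) = 0.569921 MPa*m^0.5
sigma0 = sigma1 - k/sqrt(d1) = 356.9 - 0.569921*447.214 = 102.023 MPa
sigma_y(d3) = 102.023 + 0.569921 / sqrt(1.6e-05) = 244.5 MPa


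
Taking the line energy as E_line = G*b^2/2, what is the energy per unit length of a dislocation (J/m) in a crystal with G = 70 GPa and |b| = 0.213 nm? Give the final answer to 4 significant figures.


E = G*b^2/2
b = 0.213 nm = 2.13e-10 m
G = 70 GPa = 7e+10 Pa
E = 0.5 * 7e+10 * (2.13e-10)^2
E = 1.588e-09 J/m


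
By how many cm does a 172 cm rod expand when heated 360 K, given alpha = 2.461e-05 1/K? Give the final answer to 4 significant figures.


dL = L0 * alpha * dT
dL = 172 * 2.461e-05 * 360
dL = 1.524 cm


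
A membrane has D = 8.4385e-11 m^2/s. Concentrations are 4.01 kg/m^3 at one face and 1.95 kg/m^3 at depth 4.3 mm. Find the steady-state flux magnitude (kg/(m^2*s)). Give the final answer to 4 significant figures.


J = -D * (dC/dx) = D * (C1 - C2) / dx
J = 8.4385e-11 * (4.01 - 1.95) / 4.3e-03
J = 4.043e-08 kg/(m^2*s)


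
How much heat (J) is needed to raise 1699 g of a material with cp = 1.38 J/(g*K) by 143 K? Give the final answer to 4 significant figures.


Q = m * cp * dT
Q = 1699 * 1.38 * 143
Q = 335300 J


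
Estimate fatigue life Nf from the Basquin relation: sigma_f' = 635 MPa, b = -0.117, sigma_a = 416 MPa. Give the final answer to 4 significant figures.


sigma_a = sigma_f' * (2*Nf)^b
2*Nf = (sigma_a / sigma_f')^(1/b)
2*Nf = (416 / 635)^(1/-0.117)
2*Nf = 37.1465
Nf = 18.57 cycles


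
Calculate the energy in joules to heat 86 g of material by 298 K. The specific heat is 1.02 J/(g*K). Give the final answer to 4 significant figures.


Q = m * cp * dT
Q = 86 * 1.02 * 298
Q = 26140 J


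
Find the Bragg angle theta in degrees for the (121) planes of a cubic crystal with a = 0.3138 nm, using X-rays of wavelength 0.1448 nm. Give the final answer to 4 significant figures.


d = a / sqrt(h^2+k^2+l^2)
d = 0.3138 / sqrt(6) = 0.128108 nm
lambda = 2*d*sin(theta)  =>  sin(theta) = lambda / (2*d)
sin(theta) = 0.1448 / (2 * 0.128108) = 0.565147
theta = 34.41 deg


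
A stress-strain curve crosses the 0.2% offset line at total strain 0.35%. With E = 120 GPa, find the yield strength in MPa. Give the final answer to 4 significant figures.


Offset strain = 0.002
Elastic strain at yield = total_strain - offset = 3.5e-03 - 0.002 = 1.5e-03
sigma_y = E * elastic_strain = 120000 * 1.5e-03
sigma_y = 180 MPa


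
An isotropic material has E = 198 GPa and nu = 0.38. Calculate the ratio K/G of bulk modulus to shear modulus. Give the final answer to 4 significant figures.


G = E / (2*(1+nu))
G = 198 / (2*(1+0.38)) = 71.7391 GPa
K = E / (3*(1-2*nu))
K = 198 / (3*(1-2*0.38)) = 275 GPa
K/G = 275 / 71.7391 = 3.833


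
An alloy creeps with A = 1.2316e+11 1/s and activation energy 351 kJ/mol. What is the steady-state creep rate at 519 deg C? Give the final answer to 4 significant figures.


rate = A * exp(-Q / (R*T))
T = 519 + 273.15 = 792.15 K
rate = 1.2316e+11 * exp(-351e3 / (8.314 * 792.15))
rate = 8.802e-13 1/s


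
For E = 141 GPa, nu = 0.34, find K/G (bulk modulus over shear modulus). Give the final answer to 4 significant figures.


G = E / (2*(1+nu))
G = 141 / (2*(1+0.34)) = 52.6119 GPa
K = E / (3*(1-2*nu))
K = 141 / (3*(1-2*0.34)) = 146.875 GPa
K/G = 146.875 / 52.6119 = 2.792


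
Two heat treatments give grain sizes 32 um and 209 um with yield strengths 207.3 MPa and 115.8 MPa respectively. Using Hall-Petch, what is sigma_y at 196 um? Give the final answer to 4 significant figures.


sigma_y = sigma0 + k / sqrt(d)
1/sqrt(d1) = 1/sqrt(3.2e-05) = 176.777;  1/sqrt(d2) = 69.1714
k = (sigma1 - sigma2) / (1/sqrt(d1) - 1/sqrt(d2)) = (207.3 - 115.8) / (176.777 - 69.1714) = 0.85033 MPa*m^0.5
sigma0 = sigma1 - k/sqrt(d1) = 207.3 - 0.85033*176.777 = 56.9814 MPa
sigma_y(d3) = 56.9814 + 0.85033 / sqrt(1.96e-04) = 117.7 MPa


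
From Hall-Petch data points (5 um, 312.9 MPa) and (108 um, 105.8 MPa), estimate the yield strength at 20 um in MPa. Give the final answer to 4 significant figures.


sigma_y = sigma0 + k / sqrt(d)
1/sqrt(d1) = 1/sqrt(5e-06) = 447.214;  1/sqrt(d2) = 96.225
k = (sigma1 - sigma2) / (1/sqrt(d1) - 1/sqrt(d2)) = (312.9 - 105.8) / (447.214 - 96.225) = 0.590048 MPa*m^0.5
sigma0 = sigma1 - k/sqrt(d1) = 312.9 - 0.590048*447.214 = 49.0226 MPa
sigma_y(d3) = 49.0226 + 0.590048 / sqrt(2e-05) = 181 MPa


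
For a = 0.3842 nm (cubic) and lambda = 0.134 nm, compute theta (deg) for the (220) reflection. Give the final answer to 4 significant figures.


d = a / sqrt(h^2+k^2+l^2)
d = 0.3842 / sqrt(8) = 0.135835 nm
lambda = 2*d*sin(theta)  =>  sin(theta) = lambda / (2*d)
sin(theta) = 0.134 / (2 * 0.135835) = 0.493245
theta = 29.55 deg


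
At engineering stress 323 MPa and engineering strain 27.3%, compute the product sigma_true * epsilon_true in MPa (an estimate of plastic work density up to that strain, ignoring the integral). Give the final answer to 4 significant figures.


sigma_true = sigma_eng * (1 + epsilon_eng)
sigma_true = 323 * (1 + 0.273) = 411.179 MPa
epsilon_true = ln(1 + epsilon_eng)
epsilon_true = ln(1 + 0.273) = 0.241376
sigma_true * epsilon_true = 411.179 * 0.241376 = 99.25 MPa


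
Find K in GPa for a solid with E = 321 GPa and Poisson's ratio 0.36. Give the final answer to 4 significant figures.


K = E / (3*(1-2*nu))
K = 321 / (3*(1-2*0.36))
K = 382.1 GPa


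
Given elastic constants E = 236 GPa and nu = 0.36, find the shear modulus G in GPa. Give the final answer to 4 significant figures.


G = E / (2*(1+nu))
G = 236 / (2*(1+0.36))
G = 86.76 GPa


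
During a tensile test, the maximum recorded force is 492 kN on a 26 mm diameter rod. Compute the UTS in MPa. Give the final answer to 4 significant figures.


A0 = pi*(d/2)^2 = pi*(26/2)^2 = 530.929 mm^2
UTS = F_max / A0 = 492*1000 / 530.929
UTS = 926.7 MPa


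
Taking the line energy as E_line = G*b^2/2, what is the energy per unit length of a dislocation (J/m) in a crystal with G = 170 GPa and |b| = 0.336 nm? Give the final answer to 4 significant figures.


E = G*b^2/2
b = 0.336 nm = 3.36e-10 m
G = 170 GPa = 1.7e+11 Pa
E = 0.5 * 1.7e+11 * (3.36e-10)^2
E = 9.596e-09 J/m


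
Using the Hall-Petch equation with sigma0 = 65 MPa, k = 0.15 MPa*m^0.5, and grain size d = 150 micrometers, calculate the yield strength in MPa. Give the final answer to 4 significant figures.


sigma_y = sigma0 + k / sqrt(d)
d = 150 um = 1.5e-04 m
sigma_y = 65 + 0.15 / sqrt(1.5e-04)
sigma_y = 77.25 MPa


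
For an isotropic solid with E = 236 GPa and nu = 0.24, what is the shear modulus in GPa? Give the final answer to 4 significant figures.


G = E / (2*(1+nu))
G = 236 / (2*(1+0.24))
G = 95.16 GPa


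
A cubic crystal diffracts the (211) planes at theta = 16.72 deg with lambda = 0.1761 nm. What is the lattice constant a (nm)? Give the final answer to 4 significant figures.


d = lambda / (2*sin(theta))
d = 0.1761 / (2*sin(16.72 deg))
d = 0.306053 nm
a = d * sqrt(h^2+k^2+l^2) = 0.306053 * sqrt(6)
a = 0.7497 nm


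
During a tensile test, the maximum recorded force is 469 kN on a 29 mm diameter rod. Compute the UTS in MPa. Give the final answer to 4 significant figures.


A0 = pi*(d/2)^2 = pi*(29/2)^2 = 660.52 mm^2
UTS = F_max / A0 = 469*1000 / 660.52
UTS = 710 MPa


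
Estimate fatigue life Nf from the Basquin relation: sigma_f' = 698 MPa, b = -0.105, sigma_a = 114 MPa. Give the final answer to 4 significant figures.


sigma_a = sigma_f' * (2*Nf)^b
2*Nf = (sigma_a / sigma_f')^(1/b)
2*Nf = (114 / 698)^(1/-0.105)
2*Nf = 3.12441e+07
Nf = 1.562e+07 cycles
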